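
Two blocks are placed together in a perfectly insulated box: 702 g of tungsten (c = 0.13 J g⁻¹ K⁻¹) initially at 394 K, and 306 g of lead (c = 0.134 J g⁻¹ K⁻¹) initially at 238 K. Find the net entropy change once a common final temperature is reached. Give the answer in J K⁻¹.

ΔS_total = 3.35 J/K

Energy balance: T_f = (m₁c₁T₁ + m₂c₂T₂)/(m₁c₁ + m₂c₂) = 345.64 K.
ΔS₁ = m₁c₁ ln(T_f/T₁) = 91.26 × ln(345.64/394) = -11.95 J/K.
ΔS₂ = m₂c₂ ln(T_f/T₂) = 41.004 × ln(345.64/238) = 15.3 J/K.
ΔS_total = -11.95 + 15.3 = 3.35 J/K.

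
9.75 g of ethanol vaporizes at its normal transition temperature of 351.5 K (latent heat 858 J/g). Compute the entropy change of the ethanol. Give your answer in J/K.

ΔS = 23.8 J/K

Heat absorbed by the substance: Q = mL = 9.75 × 858 = 8365.5 J.
At constant T, ΔS = Q_rev/T = 8365.5 / 351.5 = 23.8 J/K.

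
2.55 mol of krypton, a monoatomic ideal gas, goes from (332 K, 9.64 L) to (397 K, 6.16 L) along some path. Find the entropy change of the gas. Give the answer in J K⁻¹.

Entropy is a state function: ΔS = nC_V ln(T₂/T₁) + nR ln(V₂/V₁), with C_V = 3R/2 = 12.47 J mol⁻¹ K⁻¹ for a monoatomic ideal gas.
ΔS = 2.55 × [12.47 × ln(397/332) + 8.314 × ln(6.16/9.64)] = -3.81 J/K.

ΔS = -3.81 J/K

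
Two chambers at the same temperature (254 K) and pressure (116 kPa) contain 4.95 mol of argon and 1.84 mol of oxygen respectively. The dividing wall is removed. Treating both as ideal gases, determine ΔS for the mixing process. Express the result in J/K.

Mole fractions: x_A = 4.95/6.79 = 0.729, x_B = 0.271.
ΔS_mix = −R(n_A ln x_A + n_B ln x_B) = −8.314 × (4.95 ln 0.729 + 1.84 ln 0.271) = 33 J/K.

ΔS_mix = 33 J/K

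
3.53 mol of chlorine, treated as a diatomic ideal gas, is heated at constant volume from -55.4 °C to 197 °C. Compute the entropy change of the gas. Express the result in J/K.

ΔS = 56.5 J/K

In kelvin: T₁ = 217.75 K, T₂ = 470.15 K. At constant volume, ΔS = nC_V ln(T₂/T₁) with C_V = 5R/2 = 20.79 J mol⁻¹ K⁻¹.
ΔS = 3.53 × 20.79 × ln(470.15/217.75) = 56.5 J/K.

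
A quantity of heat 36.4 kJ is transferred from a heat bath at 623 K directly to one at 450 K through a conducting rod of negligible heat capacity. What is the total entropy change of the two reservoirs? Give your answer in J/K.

ΔS_total = 22.5 J/K

ΔS_hot = −Q/T_H = −36400/623 = -58.43 J/K and ΔS_cold = +Q/T_C = 36400/450 = 80.89 J/K.
ΔS_total = -58.43 + 80.89 = 22.5 J/K, positive as the second law requires.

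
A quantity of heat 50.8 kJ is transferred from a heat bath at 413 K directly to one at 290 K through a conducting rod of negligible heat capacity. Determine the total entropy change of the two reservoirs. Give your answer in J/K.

ΔS_total = 52.2 J/K

ΔS_hot = −Q/T_H = −50800/413 = -123 J/K and ΔS_cold = +Q/T_C = 50800/290 = 175.2 J/K.
ΔS_total = -123 + 175.2 = 52.2 J/K, positive as the second law requires.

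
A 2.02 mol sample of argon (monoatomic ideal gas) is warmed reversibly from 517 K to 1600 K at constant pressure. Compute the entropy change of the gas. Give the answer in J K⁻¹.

ΔS = 47.4 J/K

At constant pressure, ΔS = nC_p ln(T₂/T₁) with C_p = 5R/2 = 20.79 J mol⁻¹ K⁻¹.
ΔS = 2.02 × 20.79 × ln(1600/517) = 47.4 J/K.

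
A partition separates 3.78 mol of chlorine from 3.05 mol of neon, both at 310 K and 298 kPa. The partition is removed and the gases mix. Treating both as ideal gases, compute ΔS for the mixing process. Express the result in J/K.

ΔS_mix = 39 J/K

Mole fractions: x_A = 3.78/6.83 = 0.553, x_B = 0.447.
ΔS_mix = −R(n_A ln x_A + n_B ln x_B) = −8.314 × (3.78 ln 0.553 + 3.05 ln 0.447) = 39 J/K.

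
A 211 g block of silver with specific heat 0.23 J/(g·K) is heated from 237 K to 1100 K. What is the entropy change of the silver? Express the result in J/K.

ΔS = ∫dQ_rev/T = m c ln(T₂/T₁) = 211 × 0.23 × ln(1100/237) = 74.5 J/K.

ΔS = 74.5 J/K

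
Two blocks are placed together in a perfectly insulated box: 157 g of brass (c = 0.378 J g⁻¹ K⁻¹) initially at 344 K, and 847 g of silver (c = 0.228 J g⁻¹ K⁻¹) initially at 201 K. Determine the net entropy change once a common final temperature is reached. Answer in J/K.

Energy balance: T_f = (m₁c₁T₁ + m₂c₂T₂)/(m₁c₁ + m₂c₂) = 234.61 K.
ΔS₁ = m₁c₁ ln(T_f/T₁) = 59.346 × ln(234.61/344) = -22.71 J/K.
ΔS₂ = m₂c₂ ln(T_f/T₂) = 193.116 × ln(234.61/201) = 29.86 J/K.
ΔS_total = -22.71 + 29.86 = 7.15 J/K.

ΔS_total = 7.15 J/K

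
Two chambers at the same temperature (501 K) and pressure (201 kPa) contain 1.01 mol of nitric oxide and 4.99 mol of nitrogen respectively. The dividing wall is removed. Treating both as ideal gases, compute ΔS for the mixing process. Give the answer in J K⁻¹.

ΔS_mix = 22.6 J/K

Mole fractions: x_A = 1.01/6 = 0.168, x_B = 0.832.
ΔS_mix = −R(n_A ln x_A + n_B ln x_B) = −8.314 × (1.01 ln 0.168 + 4.99 ln 0.832) = 22.6 J/K.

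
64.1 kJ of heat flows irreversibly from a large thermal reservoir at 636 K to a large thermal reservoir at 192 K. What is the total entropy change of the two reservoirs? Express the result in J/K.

ΔS_hot = −Q/T_H = −64100/636 = -100.8 J/K and ΔS_cold = +Q/T_C = 64100/192 = 333.9 J/K.
ΔS_total = -100.8 + 333.9 = 233 J/K, positive as the second law requires.

ΔS_total = 233 J/K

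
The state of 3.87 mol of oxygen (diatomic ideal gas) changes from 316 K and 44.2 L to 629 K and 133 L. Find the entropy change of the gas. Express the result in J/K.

ΔS = 90.8 J/K

Entropy is a state function: ΔS = nC_V ln(T₂/T₁) + nR ln(V₂/V₁), with C_V = 5R/2 = 20.79 J mol⁻¹ K⁻¹ for a diatomic ideal gas.
ΔS = 3.87 × [20.79 × ln(629/316) + 8.314 × ln(133/44.2)] = 90.8 J/K.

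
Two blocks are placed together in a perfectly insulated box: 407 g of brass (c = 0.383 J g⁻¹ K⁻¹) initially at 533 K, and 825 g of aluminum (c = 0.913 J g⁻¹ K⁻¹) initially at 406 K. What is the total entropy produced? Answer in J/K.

Energy balance: T_f = (m₁c₁T₁ + m₂c₂T₂)/(m₁c₁ + m₂c₂) = 427.78 K.
ΔS₁ = m₁c₁ ln(T_f/T₁) = 155.881 × ln(427.78/533) = -34.28 J/K.
ΔS₂ = m₂c₂ ln(T_f/T₂) = 753.225 × ln(427.78/406) = 39.35 J/K.
ΔS_total = -34.28 + 39.35 = 5.07 J/K.

ΔS_total = 5.07 J/K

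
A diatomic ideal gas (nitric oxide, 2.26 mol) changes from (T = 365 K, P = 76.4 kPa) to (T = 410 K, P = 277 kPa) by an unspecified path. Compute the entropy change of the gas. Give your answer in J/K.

ΔS = -16.6 J/K

ΔS = nC_p ln(T₂/T₁) − nR ln(P₂/P₁), with C_p = 7R/2 = 29.1 J mol⁻¹ K⁻¹ for a diatomic ideal gas.
ΔS = 2.26 × [29.1 × ln(410/365) − 8.314 × ln(277/76.4)] = -16.6 J/K.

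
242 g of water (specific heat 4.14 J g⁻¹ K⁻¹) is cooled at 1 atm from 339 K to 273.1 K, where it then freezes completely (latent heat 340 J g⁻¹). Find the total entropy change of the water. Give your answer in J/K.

ΔS = -518 J/K

Cooling step: ΔS₁ = m c ln(T_tr/T_i) = 242 × 4.14 × ln(273.1/339) = -216.6 J/K.
Phase change: ΔS₂ = −mL/T_tr = −242 × 340 / 273.1 = -301.3 J/K.
ΔS_total = (-216.6) + (-301.3) = -518 J/K.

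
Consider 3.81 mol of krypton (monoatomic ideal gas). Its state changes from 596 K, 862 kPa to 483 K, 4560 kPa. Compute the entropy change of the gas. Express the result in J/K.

ΔS = -69.4 J/K

ΔS = nC_p ln(T₂/T₁) − nR ln(P₂/P₁), with C_p = 5R/2 = 20.79 J mol⁻¹ K⁻¹ for a monoatomic ideal gas.
ΔS = 3.81 × [20.79 × ln(483/596) − 8.314 × ln(4560/862)] = -69.4 J/K.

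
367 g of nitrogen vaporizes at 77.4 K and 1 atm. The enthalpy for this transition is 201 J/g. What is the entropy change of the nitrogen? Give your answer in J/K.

ΔS = 953 J/K

Heat absorbed by the substance: Q = mL = 367 × 201 = 73767 J.
At constant T, ΔS = Q_rev/T = 73767 / 77.4 = 953 J/K.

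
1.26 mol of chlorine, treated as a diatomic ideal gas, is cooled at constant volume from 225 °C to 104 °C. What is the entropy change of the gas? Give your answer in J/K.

ΔS = -7.29 J/K

In kelvin: T₁ = 498.15 K, T₂ = 377.15 K. At constant volume, ΔS = nC_V ln(T₂/T₁) with C_V = 5R/2 = 20.79 J mol⁻¹ K⁻¹.
ΔS = 1.26 × 20.79 × ln(377.15/498.15) = -7.29 J/K.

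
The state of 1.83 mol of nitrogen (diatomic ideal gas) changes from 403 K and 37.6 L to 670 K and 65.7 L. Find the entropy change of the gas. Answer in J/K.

ΔS = 27.8 J/K

Entropy is a state function: ΔS = nC_V ln(T₂/T₁) + nR ln(V₂/V₁), with C_V = 5R/2 = 20.79 J mol⁻¹ K⁻¹ for a diatomic ideal gas.
ΔS = 1.83 × [20.79 × ln(670/403) + 8.314 × ln(65.7/37.6)] = 27.8 J/K.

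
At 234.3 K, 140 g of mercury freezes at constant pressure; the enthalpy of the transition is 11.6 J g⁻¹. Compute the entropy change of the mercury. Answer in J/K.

ΔS = -6.93 J/K

Heat released by the substance: Q = −mL = −140 × 11.6 = −1624 J.
At constant T, ΔS = Q_rev/T = −1624 / 234.3 = -6.93 J/K.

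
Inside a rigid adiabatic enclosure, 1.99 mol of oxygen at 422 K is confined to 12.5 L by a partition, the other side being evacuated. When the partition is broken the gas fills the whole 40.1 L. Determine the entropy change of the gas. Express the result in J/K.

ΔS_gas = 19.3 J/K

For an ideal gas in free expansion Q = 0 and W = 0, so T is unchanged.
Entropy is a state function; using a reversible isothermal path, ΔS_gas = nR ln(V₂/V₁) = 1.99 × 8.314 × ln(40.1/12.5) = 19.3 J/K.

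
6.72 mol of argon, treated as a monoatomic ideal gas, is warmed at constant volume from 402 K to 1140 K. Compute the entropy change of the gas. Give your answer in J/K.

ΔS = 87.4 J/K

At constant volume, ΔS = nC_V ln(T₂/T₁) with C_V = 3R/2 = 12.47 J mol⁻¹ K⁻¹.
ΔS = 6.72 × 12.47 × ln(1140/402) = 87.4 J/K.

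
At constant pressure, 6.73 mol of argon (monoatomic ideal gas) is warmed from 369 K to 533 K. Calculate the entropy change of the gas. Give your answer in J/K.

ΔS = 51.4 J/K

At constant pressure, ΔS = nC_p ln(T₂/T₁) with C_p = 5R/2 = 20.79 J mol⁻¹ K⁻¹.
ΔS = 6.73 × 20.79 × ln(533/369) = 51.4 J/K.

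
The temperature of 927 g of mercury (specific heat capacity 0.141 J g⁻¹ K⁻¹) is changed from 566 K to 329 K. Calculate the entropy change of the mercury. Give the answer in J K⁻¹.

ΔS = ∫dQ_rev/T = m c ln(T₂/T₁) = 927 × 0.141 × ln(329/566) = -70.9 J/K.

ΔS = -70.9 J/K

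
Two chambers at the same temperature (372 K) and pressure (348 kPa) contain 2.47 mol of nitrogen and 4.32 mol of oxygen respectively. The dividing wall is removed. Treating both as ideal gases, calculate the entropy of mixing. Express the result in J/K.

Mole fractions: x_A = 2.47/6.79 = 0.364, x_B = 0.636.
ΔS_mix = −R(n_A ln x_A + n_B ln x_B) = −8.314 × (2.47 ln 0.364 + 4.32 ln 0.636) = 37 J/K.

ΔS_mix = 37 J/K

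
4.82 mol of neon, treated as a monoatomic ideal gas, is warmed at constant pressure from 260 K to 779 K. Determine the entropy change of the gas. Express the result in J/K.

At constant pressure, ΔS = nC_p ln(T₂/T₁) with C_p = 5R/2 = 20.79 J mol⁻¹ K⁻¹.
ΔS = 4.82 × 20.79 × ln(779/260) = 110 J/K.

ΔS = 110 J/K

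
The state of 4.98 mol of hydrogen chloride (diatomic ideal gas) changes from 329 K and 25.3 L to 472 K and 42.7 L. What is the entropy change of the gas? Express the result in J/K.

Entropy is a state function: ΔS = nC_V ln(T₂/T₁) + nR ln(V₂/V₁), with C_V = 5R/2 = 20.79 J mol⁻¹ K⁻¹ for a diatomic ideal gas.
ΔS = 4.98 × [20.79 × ln(472/329) + 8.314 × ln(42.7/25.3)] = 59 J/K.

ΔS = 59 J/K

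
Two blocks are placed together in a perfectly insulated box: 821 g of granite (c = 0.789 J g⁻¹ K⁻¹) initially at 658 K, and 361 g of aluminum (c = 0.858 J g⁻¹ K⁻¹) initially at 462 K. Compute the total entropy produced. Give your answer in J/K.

ΔS_total = 12.5 J/K

Energy balance: T_f = (m₁c₁T₁ + m₂c₂T₂)/(m₁c₁ + m₂c₂) = 594.6 K.
ΔS₁ = m₁c₁ ln(T_f/T₁) = 647.769 × ln(594.6/658) = -65.63 J/K.
ΔS₂ = m₂c₂ ln(T_f/T₂) = 309.738 × ln(594.6/462) = 78.15 J/K.
ΔS_total = -65.63 + 78.15 = 12.5 J/K.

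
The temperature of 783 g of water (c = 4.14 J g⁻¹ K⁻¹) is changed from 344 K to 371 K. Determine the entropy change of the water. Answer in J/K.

ΔS = 245 J/K

ΔS = ∫dQ_rev/T = m c ln(T₂/T₁) = 783 × 4.14 × ln(371/344) = 245 J/K.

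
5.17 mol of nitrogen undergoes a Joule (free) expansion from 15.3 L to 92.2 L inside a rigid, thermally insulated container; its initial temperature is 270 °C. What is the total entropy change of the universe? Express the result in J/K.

ΔS_universe = 77.2 J/K

For an ideal gas in free expansion Q = 0 and W = 0, so T is unchanged.
Entropy is a state function; using a reversible isothermal path, ΔS_gas = nR ln(V₂/V₁) = 5.17 × 8.314 × ln(92.2/15.3) = 77.2 J/K.
The insulated surroundings exchange no heat, so ΔS_surr = 0 and ΔS_universe = ΔS_gas.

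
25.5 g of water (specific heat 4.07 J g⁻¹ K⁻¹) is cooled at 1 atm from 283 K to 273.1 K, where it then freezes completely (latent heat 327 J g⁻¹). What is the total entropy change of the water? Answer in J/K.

Cooling step: ΔS₁ = m c ln(T_tr/T_i) = 25.5 × 4.07 × ln(273.1/283) = -3.696 J/K.
Phase change: ΔS₂ = −mL/T_tr = −25.5 × 327 / 273.1 = -30.53 J/K.
ΔS_total = (-3.696) + (-30.53) = -34.2 J/K.

ΔS = -34.2 J/K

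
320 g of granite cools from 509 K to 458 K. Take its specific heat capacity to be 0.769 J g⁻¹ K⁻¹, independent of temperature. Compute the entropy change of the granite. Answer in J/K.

ΔS = ∫dQ_rev/T = m c ln(T₂/T₁) = 320 × 0.769 × ln(458/509) = -26 J/K.

ΔS = -26 J/K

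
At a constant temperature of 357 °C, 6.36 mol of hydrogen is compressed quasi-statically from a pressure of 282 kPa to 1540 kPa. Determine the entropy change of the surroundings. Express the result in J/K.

ΔS_surr = 89.8 J/K

For an isothermal ideal gas ΔS_gas = nR ln(P₁/P₂) = 6.36 × 8.314 × ln(282/1540) = -89.8 J/K.
The process is reversible, so ΔS_surr = −ΔS_gas = 89.8 J/K and ΔS_universe = 0.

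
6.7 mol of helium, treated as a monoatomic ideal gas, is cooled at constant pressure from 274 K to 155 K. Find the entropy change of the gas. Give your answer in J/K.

At constant pressure, ΔS = nC_p ln(T₂/T₁) with C_p = 5R/2 = 20.79 J mol⁻¹ K⁻¹.
ΔS = 6.7 × 20.79 × ln(155/274) = -79.3 J/K.

ΔS = -79.3 J/K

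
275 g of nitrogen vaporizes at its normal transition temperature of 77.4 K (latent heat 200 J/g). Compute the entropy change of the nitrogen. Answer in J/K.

ΔS = 711 J/K

Heat absorbed by the substance: Q = mL = 275 × 200 = 55000 J.
At constant T, ΔS = Q_rev/T = 55000 / 77.4 = 711 J/K.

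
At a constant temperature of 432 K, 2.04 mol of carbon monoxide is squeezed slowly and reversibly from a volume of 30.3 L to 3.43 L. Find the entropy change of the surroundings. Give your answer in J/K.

ΔS_surr = 37 J/K

For an isothermal ideal gas ΔS_gas = nR ln(V₂/V₁) = 2.04 × 8.314 × ln(3.43/30.3) = -37 J/K.
The process is reversible, so ΔS_surr = −ΔS_gas = 37 J/K and ΔS_universe = 0.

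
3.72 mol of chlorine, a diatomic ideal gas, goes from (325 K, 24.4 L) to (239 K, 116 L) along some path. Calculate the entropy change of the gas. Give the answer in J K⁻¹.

Entropy is a state function: ΔS = nC_V ln(T₂/T₁) + nR ln(V₂/V₁), with C_V = 5R/2 = 20.79 J mol⁻¹ K⁻¹ for a diatomic ideal gas.
ΔS = 3.72 × [20.79 × ln(239/325) + 8.314 × ln(116/24.4)] = 24.5 J/K.

ΔS = 24.5 J/K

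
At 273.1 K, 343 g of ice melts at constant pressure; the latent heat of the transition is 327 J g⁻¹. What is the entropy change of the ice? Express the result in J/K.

Heat absorbed by the substance: Q = mL = 343 × 327 = 112161 J.
At constant T, ΔS = Q_rev/T = 112161 / 273.1 = 411 J/K.

ΔS = 411 J/K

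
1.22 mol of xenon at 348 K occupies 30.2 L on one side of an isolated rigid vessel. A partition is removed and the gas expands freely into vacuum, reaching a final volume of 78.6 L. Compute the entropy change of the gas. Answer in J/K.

ΔS_gas = 9.7 J/K

For an ideal gas in free expansion Q = 0 and W = 0, so T is unchanged.
Entropy is a state function; using a reversible isothermal path, ΔS_gas = nR ln(V₂/V₁) = 1.22 × 8.314 × ln(78.6/30.2) = 9.7 J/K.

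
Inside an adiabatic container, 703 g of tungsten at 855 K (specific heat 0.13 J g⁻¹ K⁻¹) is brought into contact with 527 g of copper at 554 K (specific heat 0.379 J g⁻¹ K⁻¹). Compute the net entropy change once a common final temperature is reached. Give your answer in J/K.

Energy balance: T_f = (m₁c₁T₁ + m₂c₂T₂)/(m₁c₁ + m₂c₂) = 648.49 K.
ΔS₁ = m₁c₁ ln(T_f/T₁) = 91.39 × ln(648.49/855) = -25.265 J/K.
ΔS₂ = m₂c₂ ln(T_f/T₂) = 199.733 × ln(648.49/554) = 31.455 J/K.
ΔS_total = -25.265 + 31.455 = 6.19 J/K.

ΔS_total = 6.19 J/K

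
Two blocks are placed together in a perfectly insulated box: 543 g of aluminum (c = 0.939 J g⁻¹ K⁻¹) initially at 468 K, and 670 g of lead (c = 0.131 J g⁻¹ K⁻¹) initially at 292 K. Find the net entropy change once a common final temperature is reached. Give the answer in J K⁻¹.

Energy balance: T_f = (m₁c₁T₁ + m₂c₂T₂)/(m₁c₁ + m₂c₂) = 442.15 K.
ΔS₁ = m₁c₁ ln(T_f/T₁) = 509.877 × ln(442.15/468) = -28.97 J/K.
ΔS₂ = m₂c₂ ln(T_f/T₂) = 87.77 × ln(442.15/292) = 36.42 J/K.
ΔS_total = -28.97 + 36.42 = 7.45 J/K.

ΔS_total = 7.45 J/K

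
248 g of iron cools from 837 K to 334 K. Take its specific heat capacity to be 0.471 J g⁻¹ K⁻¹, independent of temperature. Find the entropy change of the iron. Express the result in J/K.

ΔS = -107 J/K

ΔS = ∫dQ_rev/T = m c ln(T₂/T₁) = 248 × 0.471 × ln(334/837) = -107 J/K.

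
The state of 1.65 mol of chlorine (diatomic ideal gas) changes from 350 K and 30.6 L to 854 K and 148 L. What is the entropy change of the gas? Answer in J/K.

ΔS = 52.2 J/K

Entropy is a state function: ΔS = nC_V ln(T₂/T₁) + nR ln(V₂/V₁), with C_V = 5R/2 = 20.79 J mol⁻¹ K⁻¹ for a diatomic ideal gas.
ΔS = 1.65 × [20.79 × ln(854/350) + 8.314 × ln(148/30.6)] = 52.2 J/K.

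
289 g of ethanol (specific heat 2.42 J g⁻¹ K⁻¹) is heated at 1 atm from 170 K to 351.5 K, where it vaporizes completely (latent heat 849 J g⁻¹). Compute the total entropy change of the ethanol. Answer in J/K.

Warming step: ΔS₁ = m c ln(T_tr/T_i) = 289 × 2.42 × ln(351.5/170) = 508 J/K.
Phase change: ΔS₂ = +mL/T_tr = 289 × 849 / 351.5 = 698 J/K.
ΔS_total = (508) + (698) = 1210 J/K.

ΔS = 1210 J/K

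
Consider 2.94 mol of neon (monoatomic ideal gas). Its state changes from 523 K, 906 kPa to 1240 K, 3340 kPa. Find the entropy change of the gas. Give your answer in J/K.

ΔS = 20.9 J/K

ΔS = nC_p ln(T₂/T₁) − nR ln(P₂/P₁), with C_p = 5R/2 = 20.79 J mol⁻¹ K⁻¹ for a monoatomic ideal gas.
ΔS = 2.94 × [20.79 × ln(1240/523) − 8.314 × ln(3340/906)] = 20.9 J/K.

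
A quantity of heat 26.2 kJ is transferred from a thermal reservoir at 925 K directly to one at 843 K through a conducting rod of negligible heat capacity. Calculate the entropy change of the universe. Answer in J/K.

ΔS_hot = −Q/T_H = −26200/925 = -28.32 J/K and ΔS_cold = +Q/T_C = 26200/843 = 31.08 J/K.
ΔS_total = -28.32 + 31.08 = 2.76 J/K, positive as the second law requires.

ΔS_total = 2.76 J/K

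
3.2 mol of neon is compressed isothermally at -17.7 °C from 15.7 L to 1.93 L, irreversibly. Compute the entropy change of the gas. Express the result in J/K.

Entropy is a state function, so ΔS_gas depends only on the end states.
For an isothermal ideal gas ΔS_gas = nR ln(V₂/V₁) = 3.2 × 8.314 × ln(1.93/15.7) = -55.8 J/K.

ΔS_gas = -55.8 J/K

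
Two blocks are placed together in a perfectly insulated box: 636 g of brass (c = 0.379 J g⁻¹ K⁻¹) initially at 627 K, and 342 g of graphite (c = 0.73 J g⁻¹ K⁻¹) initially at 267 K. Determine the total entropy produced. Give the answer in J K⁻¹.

Energy balance: T_f = (m₁c₁T₁ + m₂c₂T₂)/(m₁c₁ + m₂c₂) = 443.84 K.
ΔS₁ = m₁c₁ ln(T_f/T₁) = 241.044 × ln(443.84/627) = -83.28 J/K.
ΔS₂ = m₂c₂ ln(T_f/T₂) = 249.66 × ln(443.84/267) = 126.9 J/K.
ΔS_total = -83.28 + 126.9 = 43.6 J/K.

ΔS_total = 43.6 J/K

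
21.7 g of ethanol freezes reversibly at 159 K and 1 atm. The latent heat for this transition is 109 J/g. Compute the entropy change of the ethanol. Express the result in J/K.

Heat released by the substance: Q = −mL = −21.7 × 109 = −2365.3 J.
At constant T, ΔS = Q_rev/T = −2365.3 / 159 = -14.9 J/K.

ΔS = -14.9 J/K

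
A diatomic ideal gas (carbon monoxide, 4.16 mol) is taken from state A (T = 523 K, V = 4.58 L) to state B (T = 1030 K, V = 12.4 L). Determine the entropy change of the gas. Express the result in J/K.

ΔS = 93 J/K

Entropy is a state function: ΔS = nC_V ln(T₂/T₁) + nR ln(V₂/V₁), with C_V = 5R/2 = 20.79 J mol⁻¹ K⁻¹ for a diatomic ideal gas.
ΔS = 4.16 × [20.79 × ln(1030/523) + 8.314 × ln(12.4/4.58)] = 93 J/K.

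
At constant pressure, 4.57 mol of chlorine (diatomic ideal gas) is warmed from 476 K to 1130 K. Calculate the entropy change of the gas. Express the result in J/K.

ΔS = 115 J/K

At constant pressure, ΔS = nC_p ln(T₂/T₁) with C_p = 7R/2 = 29.1 J mol⁻¹ K⁻¹.
ΔS = 4.57 × 29.1 × ln(1130/476) = 115 J/K.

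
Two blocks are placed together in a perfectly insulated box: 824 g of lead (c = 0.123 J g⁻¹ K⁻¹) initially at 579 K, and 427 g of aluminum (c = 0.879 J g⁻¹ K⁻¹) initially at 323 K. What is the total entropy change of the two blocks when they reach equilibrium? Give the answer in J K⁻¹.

ΔS_total = 15.1 J/K

Energy balance: T_f = (m₁c₁T₁ + m₂c₂T₂)/(m₁c₁ + m₂c₂) = 377.43 K.
ΔS₁ = m₁c₁ ln(T_f/T₁) = 101.352 × ln(377.43/579) = -43.37 J/K.
ΔS₂ = m₂c₂ ln(T_f/T₂) = 375.333 × ln(377.43/323) = 58.45 J/K.
ΔS_total = -43.37 + 58.45 = 15.1 J/K.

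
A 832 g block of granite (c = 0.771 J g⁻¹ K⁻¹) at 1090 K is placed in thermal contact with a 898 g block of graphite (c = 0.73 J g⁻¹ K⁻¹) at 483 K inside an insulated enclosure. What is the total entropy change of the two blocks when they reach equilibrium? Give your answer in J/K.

Energy balance: T_f = (m₁c₁T₁ + m₂c₂T₂)/(m₁c₁ + m₂c₂) = 783.21 K.
ΔS₁ = m₁c₁ ln(T_f/T₁) = 641.472 × ln(783.21/1090) = -212 J/K.
ΔS₂ = m₂c₂ ln(T_f/T₂) = 655.54 × ln(783.21/483) = 316.9 J/K.
ΔS_total = -212 + 316.9 = 105 J/K.

ΔS_total = 105 J/K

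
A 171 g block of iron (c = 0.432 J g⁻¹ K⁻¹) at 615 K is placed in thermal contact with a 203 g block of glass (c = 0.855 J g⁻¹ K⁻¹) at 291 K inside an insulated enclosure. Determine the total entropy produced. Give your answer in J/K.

ΔS_total = 15.7 J/K

Energy balance: T_f = (m₁c₁T₁ + m₂c₂T₂)/(m₁c₁ + m₂c₂) = 387.73 K.
ΔS₁ = m₁c₁ ln(T_f/T₁) = 73.872 × ln(387.73/615) = -34.08 J/K.
ΔS₂ = m₂c₂ ln(T_f/T₂) = 173.565 × ln(387.73/291) = 49.81 J/K.
ΔS_total = -34.08 + 49.81 = 15.7 J/K.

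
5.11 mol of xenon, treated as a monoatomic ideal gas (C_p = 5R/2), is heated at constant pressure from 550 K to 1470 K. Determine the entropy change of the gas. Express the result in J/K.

At constant pressure, ΔS = nC_p ln(T₂/T₁) with C_p = 5R/2 = 20.79 J mol⁻¹ K⁻¹.
ΔS = 5.11 × 20.79 × ln(1470/550) = 104 J/K.

ΔS = 104 J/K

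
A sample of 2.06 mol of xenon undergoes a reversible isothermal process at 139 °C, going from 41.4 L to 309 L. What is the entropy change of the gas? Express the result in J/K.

For an isothermal ideal gas ΔS_gas = nR ln(V₂/V₁) = 2.06 × 8.314 × ln(309/41.4) = 34.4 J/K.

ΔS_gas = 34.4 J/K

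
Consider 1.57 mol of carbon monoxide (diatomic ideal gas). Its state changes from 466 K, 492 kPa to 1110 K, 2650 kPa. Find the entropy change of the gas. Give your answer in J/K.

ΔS = nC_p ln(T₂/T₁) − nR ln(P₂/P₁), with C_p = 7R/2 = 29.1 J mol⁻¹ K⁻¹ for a diatomic ideal gas.
ΔS = 1.57 × [29.1 × ln(1110/466) − 8.314 × ln(2650/492)] = 17.7 J/K.

ΔS = 17.7 J/K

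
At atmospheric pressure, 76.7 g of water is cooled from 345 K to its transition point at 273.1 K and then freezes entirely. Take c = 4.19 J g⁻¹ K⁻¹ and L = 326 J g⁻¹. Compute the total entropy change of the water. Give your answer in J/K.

ΔS = -167 J/K

Cooling step: ΔS₁ = m c ln(T_tr/T_i) = 76.7 × 4.19 × ln(273.1/345) = -75.11 J/K.
Phase change: ΔS₂ = −mL/T_tr = −76.7 × 326 / 273.1 = -91.56 J/K.
ΔS_total = (-75.11) + (-91.56) = -167 J/K.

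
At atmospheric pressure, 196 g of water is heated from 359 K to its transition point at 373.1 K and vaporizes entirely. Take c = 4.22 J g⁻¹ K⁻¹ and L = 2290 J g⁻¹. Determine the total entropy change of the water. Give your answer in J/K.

Warming step: ΔS₁ = m c ln(T_tr/T_i) = 196 × 4.22 × ln(373.1/359) = 31.86 J/K.
Phase change: ΔS₂ = +mL/T_tr = 196 × 2290 / 373.1 = 1203 J/K.
ΔS_total = (31.86) + (1203) = 1230 J/K.

ΔS = 1230 J/K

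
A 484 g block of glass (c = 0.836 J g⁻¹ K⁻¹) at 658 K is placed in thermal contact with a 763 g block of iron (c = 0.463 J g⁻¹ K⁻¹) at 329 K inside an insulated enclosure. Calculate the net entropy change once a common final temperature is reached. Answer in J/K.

Energy balance: T_f = (m₁c₁T₁ + m₂c₂T₂)/(m₁c₁ + m₂c₂) = 504.65 K.
ΔS₁ = m₁c₁ ln(T_f/T₁) = 404.624 × ln(504.65/658) = -107.37 J/K.
ΔS₂ = m₂c₂ ln(T_f/T₂) = 353.269 × ln(504.65/329) = 151.13 J/K.
ΔS_total = -107.37 + 151.13 = 43.8 J/K.

ΔS_total = 43.8 J/K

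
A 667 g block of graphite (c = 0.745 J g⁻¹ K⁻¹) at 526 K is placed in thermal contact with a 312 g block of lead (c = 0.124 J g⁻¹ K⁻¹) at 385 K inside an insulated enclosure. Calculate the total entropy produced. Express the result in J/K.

Energy balance: T_f = (m₁c₁T₁ + m₂c₂T₂)/(m₁c₁ + m₂c₂) = 515.82 K.
ΔS₁ = m₁c₁ ln(T_f/T₁) = 496.915 × ln(515.82/526) = -9.716 J/K.
ΔS₂ = m₂c₂ ln(T_f/T₂) = 38.688 × ln(515.82/385) = 11.32 J/K.
ΔS_total = -9.716 + 11.32 = 1.6 J/K.

ΔS_total = 1.6 J/K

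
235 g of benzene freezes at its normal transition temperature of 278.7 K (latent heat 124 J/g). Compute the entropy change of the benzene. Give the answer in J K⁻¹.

ΔS = -105 J/K

Heat released by the substance: Q = −mL = −235 × 124 = −29140 J.
At constant T, ΔS = Q_rev/T = −29140 / 278.7 = -105 J/K.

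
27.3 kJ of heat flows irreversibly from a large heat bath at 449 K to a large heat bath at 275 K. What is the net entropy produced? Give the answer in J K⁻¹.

ΔS_hot = −Q/T_H = −27300/449 = -60.8 J/K and ΔS_cold = +Q/T_C = 27300/275 = 99.27 J/K.
ΔS_total = -60.8 + 99.27 = 38.5 J/K, positive as the second law requires.

ΔS_total = 38.5 J/K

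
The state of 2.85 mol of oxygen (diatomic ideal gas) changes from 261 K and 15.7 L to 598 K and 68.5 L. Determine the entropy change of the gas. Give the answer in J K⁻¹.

ΔS = 84 J/K

Entropy is a state function: ΔS = nC_V ln(T₂/T₁) + nR ln(V₂/V₁), with C_V = 5R/2 = 20.79 J mol⁻¹ K⁻¹ for a diatomic ideal gas.
ΔS = 2.85 × [20.79 × ln(598/261) + 8.314 × ln(68.5/15.7)] = 84 J/K.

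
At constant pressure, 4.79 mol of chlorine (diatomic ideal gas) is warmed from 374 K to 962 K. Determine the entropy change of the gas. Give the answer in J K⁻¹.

ΔS = 132 J/K

At constant pressure, ΔS = nC_p ln(T₂/T₁) with C_p = 7R/2 = 29.1 J mol⁻¹ K⁻¹.
ΔS = 4.79 × 29.1 × ln(962/374) = 132 J/K.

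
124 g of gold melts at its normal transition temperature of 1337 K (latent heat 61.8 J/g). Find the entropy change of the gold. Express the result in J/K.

Heat absorbed by the substance: Q = mL = 124 × 61.8 = 7663.2 J.
At constant T, ΔS = Q_rev/T = 7663.2 / 1337 = 5.73 J/K.

ΔS = 5.73 J/K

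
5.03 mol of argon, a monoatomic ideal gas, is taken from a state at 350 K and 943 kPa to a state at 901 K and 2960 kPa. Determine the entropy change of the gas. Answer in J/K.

ΔS = nC_p ln(T₂/T₁) − nR ln(P₂/P₁), with C_p = 5R/2 = 20.79 J mol⁻¹ K⁻¹ for a monoatomic ideal gas.
ΔS = 5.03 × [20.79 × ln(901/350) − 8.314 × ln(2960/943)] = 51 J/K.

ΔS = 51 J/K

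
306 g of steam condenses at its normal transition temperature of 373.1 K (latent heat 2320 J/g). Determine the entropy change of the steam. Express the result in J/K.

Heat released by the substance: Q = −mL = −306 × 2320 = −709920 J.
At constant T, ΔS = Q_rev/T = −709920 / 373.1 = -1900 J/K.

ΔS = -1900 J/K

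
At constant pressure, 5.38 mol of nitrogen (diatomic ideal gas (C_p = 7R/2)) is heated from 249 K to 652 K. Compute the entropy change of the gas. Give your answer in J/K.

At constant pressure, ΔS = nC_p ln(T₂/T₁) with C_p = 7R/2 = 29.1 J mol⁻¹ K⁻¹.
ΔS = 5.38 × 29.1 × ln(652/249) = 151 J/K.

ΔS = 151 J/K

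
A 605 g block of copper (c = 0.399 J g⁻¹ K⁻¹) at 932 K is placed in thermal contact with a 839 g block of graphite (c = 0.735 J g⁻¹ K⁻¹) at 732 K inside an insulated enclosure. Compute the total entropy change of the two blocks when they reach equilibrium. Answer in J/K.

Energy balance: T_f = (m₁c₁T₁ + m₂c₂T₂)/(m₁c₁ + m₂c₂) = 788.27 K.
ΔS₁ = m₁c₁ ln(T_f/T₁) = 241.395 × ln(788.27/932) = -40.433 J/K.
ΔS₂ = m₂c₂ ln(T_f/T₂) = 616.665 × ln(788.27/732) = 45.667 J/K.
ΔS_total = -40.433 + 45.667 = 5.23 J/K.

ΔS_total = 5.23 J/K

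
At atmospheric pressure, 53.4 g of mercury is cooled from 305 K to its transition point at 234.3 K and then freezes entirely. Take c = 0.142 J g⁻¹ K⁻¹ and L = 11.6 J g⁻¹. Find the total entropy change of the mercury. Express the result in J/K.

Cooling step: ΔS₁ = m c ln(T_tr/T_i) = 53.4 × 0.142 × ln(234.3/305) = -2 J/K.
Phase change: ΔS₂ = −mL/T_tr = −53.4 × 11.6 / 234.3 = -2.644 J/K.
ΔS_total = (-2) + (-2.644) = -4.64 J/K.

ΔS = -4.64 J/K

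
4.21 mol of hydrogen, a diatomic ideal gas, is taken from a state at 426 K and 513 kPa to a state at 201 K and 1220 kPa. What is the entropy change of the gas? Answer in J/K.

ΔS = -122 J/K

ΔS = nC_p ln(T₂/T₁) − nR ln(P₂/P₁), with C_p = 7R/2 = 29.1 J mol⁻¹ K⁻¹ for a diatomic ideal gas.
ΔS = 4.21 × [29.1 × ln(201/426) − 8.314 × ln(1220/513)] = -122 J/K.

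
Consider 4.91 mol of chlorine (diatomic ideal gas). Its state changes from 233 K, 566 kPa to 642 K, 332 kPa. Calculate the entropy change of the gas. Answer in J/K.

ΔS = 167 J/K

ΔS = nC_p ln(T₂/T₁) − nR ln(P₂/P₁), with C_p = 7R/2 = 29.1 J mol⁻¹ K⁻¹ for a diatomic ideal gas.
ΔS = 4.91 × [29.1 × ln(642/233) − 8.314 × ln(332/566)] = 167 J/K.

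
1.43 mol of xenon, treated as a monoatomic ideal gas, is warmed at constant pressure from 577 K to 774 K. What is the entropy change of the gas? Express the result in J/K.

At constant pressure, ΔS = nC_p ln(T₂/T₁) with C_p = 5R/2 = 20.79 J mol⁻¹ K⁻¹.
ΔS = 1.43 × 20.79 × ln(774/577) = 8.73 J/K.

ΔS = 8.73 J/K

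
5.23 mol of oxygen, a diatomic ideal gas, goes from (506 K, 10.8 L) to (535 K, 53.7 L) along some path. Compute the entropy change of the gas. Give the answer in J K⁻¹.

ΔS = 75.8 J/K

Entropy is a state function: ΔS = nC_V ln(T₂/T₁) + nR ln(V₂/V₁), with C_V = 5R/2 = 20.79 J mol⁻¹ K⁻¹ for a diatomic ideal gas.
ΔS = 5.23 × [20.79 × ln(535/506) + 8.314 × ln(53.7/10.8)] = 75.8 J/K.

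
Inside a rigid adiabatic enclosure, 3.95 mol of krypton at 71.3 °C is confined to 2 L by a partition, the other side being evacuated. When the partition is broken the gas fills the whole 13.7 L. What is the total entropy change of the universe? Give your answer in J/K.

ΔS_universe = 63.2 J/K

For an ideal gas in free expansion Q = 0 and W = 0, so T is unchanged.
Entropy is a state function; using a reversible isothermal path, ΔS_gas = nR ln(V₂/V₁) = 3.95 × 8.314 × ln(13.7/2) = 63.2 J/K.
The insulated surroundings exchange no heat, so ΔS_surr = 0 and ΔS_universe = ΔS_gas.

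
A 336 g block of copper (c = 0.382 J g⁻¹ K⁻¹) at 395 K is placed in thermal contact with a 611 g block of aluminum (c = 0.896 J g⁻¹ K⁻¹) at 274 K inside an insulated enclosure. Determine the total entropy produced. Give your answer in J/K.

Energy balance: T_f = (m₁c₁T₁ + m₂c₂T₂)/(m₁c₁ + m₂c₂) = 296.98 K.
ΔS₁ = m₁c₁ ln(T_f/T₁) = 128.352 × ln(296.98/395) = -36.61 J/K.
ΔS₂ = m₂c₂ ln(T_f/T₂) = 547.456 × ln(296.98/274) = 44.09 J/K.
ΔS_total = -36.61 + 44.09 = 7.48 J/K.

ΔS_total = 7.48 J/K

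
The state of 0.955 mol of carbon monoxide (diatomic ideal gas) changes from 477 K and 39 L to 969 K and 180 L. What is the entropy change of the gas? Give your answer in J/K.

ΔS = 26.2 J/K

Entropy is a state function: ΔS = nC_V ln(T₂/T₁) + nR ln(V₂/V₁), with C_V = 5R/2 = 20.79 J mol⁻¹ K⁻¹ for a diatomic ideal gas.
ΔS = 0.955 × [20.79 × ln(969/477) + 8.314 × ln(180/39)] = 26.2 J/K.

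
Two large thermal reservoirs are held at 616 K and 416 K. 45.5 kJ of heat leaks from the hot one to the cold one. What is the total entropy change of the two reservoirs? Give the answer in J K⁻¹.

ΔS_hot = −Q/T_H = −45500/616 = -73.86 J/K and ΔS_cold = +Q/T_C = 45500/416 = 109.4 J/K.
ΔS_total = -73.86 + 109.4 = 35.5 J/K, positive as the second law requires.

ΔS_total = 35.5 J/K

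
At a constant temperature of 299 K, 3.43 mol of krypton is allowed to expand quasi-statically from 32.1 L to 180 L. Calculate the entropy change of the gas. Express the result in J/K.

For an isothermal ideal gas ΔS_gas = nR ln(V₂/V₁) = 3.43 × 8.314 × ln(180/32.1) = 49.2 J/K.

ΔS_gas = 49.2 J/K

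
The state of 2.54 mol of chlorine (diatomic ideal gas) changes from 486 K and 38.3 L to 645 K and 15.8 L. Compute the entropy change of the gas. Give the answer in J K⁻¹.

Entropy is a state function: ΔS = nC_V ln(T₂/T₁) + nR ln(V₂/V₁), with C_V = 5R/2 = 20.79 J mol⁻¹ K⁻¹ for a diatomic ideal gas.
ΔS = 2.54 × [20.79 × ln(645/486) + 8.314 × ln(15.8/38.3)] = -3.76 J/K.

ΔS = -3.76 J/K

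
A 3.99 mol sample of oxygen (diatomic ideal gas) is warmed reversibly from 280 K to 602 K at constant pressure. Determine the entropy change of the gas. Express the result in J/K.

ΔS = 88.9 J/K

At constant pressure, ΔS = nC_p ln(T₂/T₁) with C_p = 7R/2 = 29.1 J mol⁻¹ K⁻¹.
ΔS = 3.99 × 29.1 × ln(602/280) = 88.9 J/K.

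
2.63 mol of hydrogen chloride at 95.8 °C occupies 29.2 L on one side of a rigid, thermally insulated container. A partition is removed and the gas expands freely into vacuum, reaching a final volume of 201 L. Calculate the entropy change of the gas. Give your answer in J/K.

ΔS_gas = 42.2 J/K

For an ideal gas in free expansion Q = 0 and W = 0, so T is unchanged.
Entropy is a state function; using a reversible isothermal path, ΔS_gas = nR ln(V₂/V₁) = 2.63 × 8.314 × ln(201/29.2) = 42.2 J/K.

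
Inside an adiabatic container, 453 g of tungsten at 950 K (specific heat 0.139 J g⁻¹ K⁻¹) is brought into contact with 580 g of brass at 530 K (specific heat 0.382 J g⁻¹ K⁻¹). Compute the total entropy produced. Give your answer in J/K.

Energy balance: T_f = (m₁c₁T₁ + m₂c₂T₂)/(m₁c₁ + m₂c₂) = 622.95 K.
ΔS₁ = m₁c₁ ln(T_f/T₁) = 62.967 × ln(622.95/950) = -26.57 J/K.
ΔS₂ = m₂c₂ ln(T_f/T₂) = 221.56 × ln(622.95/530) = 35.8 J/K.
ΔS_total = -26.57 + 35.8 = 9.23 J/K.

ΔS_total = 9.23 J/K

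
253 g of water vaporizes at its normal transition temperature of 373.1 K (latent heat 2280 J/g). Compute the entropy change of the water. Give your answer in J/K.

Heat absorbed by the substance: Q = mL = 253 × 2280 = 576840 J.
At constant T, ΔS = Q_rev/T = 576840 / 373.1 = 1550 J/K.

ΔS = 1550 J/K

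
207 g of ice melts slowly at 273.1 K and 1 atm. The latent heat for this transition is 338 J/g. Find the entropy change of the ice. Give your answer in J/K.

ΔS = 256 J/K

Heat absorbed by the substance: Q = mL = 207 × 338 = 69966 J.
At constant T, ΔS = Q_rev/T = 69966 / 273.1 = 256 J/K.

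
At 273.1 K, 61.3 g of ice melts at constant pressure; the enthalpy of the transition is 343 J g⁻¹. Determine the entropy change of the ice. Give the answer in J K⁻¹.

ΔS = 77 J/K

Heat absorbed by the substance: Q = mL = 61.3 × 343 = 21025.9 J.
At constant T, ΔS = Q_rev/T = 21025.9 / 273.1 = 77 J/K.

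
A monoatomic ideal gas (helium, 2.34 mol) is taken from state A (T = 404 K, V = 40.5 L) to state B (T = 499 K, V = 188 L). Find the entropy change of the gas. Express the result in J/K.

ΔS = 36 J/K

Entropy is a state function: ΔS = nC_V ln(T₂/T₁) + nR ln(V₂/V₁), with C_V = 3R/2 = 12.47 J mol⁻¹ K⁻¹ for a monoatomic ideal gas.
ΔS = 2.34 × [12.47 × ln(499/404) + 8.314 × ln(188/40.5)] = 36 J/K.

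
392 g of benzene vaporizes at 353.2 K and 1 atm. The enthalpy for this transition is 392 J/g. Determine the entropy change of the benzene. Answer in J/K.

ΔS = 435 J/K

Heat absorbed by the substance: Q = mL = 392 × 392 = 153664 J.
At constant T, ΔS = Q_rev/T = 153664 / 353.2 = 435 J/K.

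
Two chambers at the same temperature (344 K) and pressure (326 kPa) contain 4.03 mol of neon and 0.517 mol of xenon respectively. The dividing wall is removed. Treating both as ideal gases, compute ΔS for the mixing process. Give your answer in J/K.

Mole fractions: x_A = 4.03/4.55 = 0.886, x_B = 0.114.
ΔS_mix = −R(n_A ln x_A + n_B ln x_B) = −8.314 × (4.03 ln 0.886 + 0.517 ln 0.114) = 13.4 J/K.

ΔS_mix = 13.4 J/K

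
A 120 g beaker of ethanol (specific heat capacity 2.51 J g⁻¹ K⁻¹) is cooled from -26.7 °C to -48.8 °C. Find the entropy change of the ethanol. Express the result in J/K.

In kelvin: T₁ = 246.45 K, T₂ = 224.35 K. ΔS = ∫dQ_rev/T = m c ln(T₂/T₁) = 120 × 2.51 × ln(224.35/246.45) = -28.3 J/K.

ΔS = -28.3 J/K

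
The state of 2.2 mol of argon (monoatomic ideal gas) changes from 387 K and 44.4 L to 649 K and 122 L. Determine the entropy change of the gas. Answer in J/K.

ΔS = 32.7 J/K

Entropy is a state function: ΔS = nC_V ln(T₂/T₁) + nR ln(V₂/V₁), with C_V = 3R/2 = 12.47 J mol⁻¹ K⁻¹ for a monoatomic ideal gas.
ΔS = 2.2 × [12.47 × ln(649/387) + 8.314 × ln(122/44.4)] = 32.7 J/K.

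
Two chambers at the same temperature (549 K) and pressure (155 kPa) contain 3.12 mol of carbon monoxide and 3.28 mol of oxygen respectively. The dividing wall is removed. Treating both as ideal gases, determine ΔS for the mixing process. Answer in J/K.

ΔS_mix = 36.9 J/K

Mole fractions: x_A = 3.12/6.4 = 0.487, x_B = 0.512.
ΔS_mix = −R(n_A ln x_A + n_B ln x_B) = −8.314 × (3.12 ln 0.487 + 3.28 ln 0.512) = 36.9 J/K.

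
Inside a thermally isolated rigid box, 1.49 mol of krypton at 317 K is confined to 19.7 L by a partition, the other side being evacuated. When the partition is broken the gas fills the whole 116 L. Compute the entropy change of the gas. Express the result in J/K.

No heat is exchanged and no work is done, so the ideal-gas temperature stays constant.
Entropy is a state function; using a reversible isothermal path, ΔS_gas = nR ln(V₂/V₁) = 1.49 × 8.314 × ln(116/19.7) = 22 J/K.

ΔS_gas = 22 J/K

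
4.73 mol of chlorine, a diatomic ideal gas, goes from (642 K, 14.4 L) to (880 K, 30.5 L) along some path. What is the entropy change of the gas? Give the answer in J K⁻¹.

ΔS = 60.5 J/K

Entropy is a state function: ΔS = nC_V ln(T₂/T₁) + nR ln(V₂/V₁), with C_V = 5R/2 = 20.79 J mol⁻¹ K⁻¹ for a diatomic ideal gas.
ΔS = 4.73 × [20.79 × ln(880/642) + 8.314 × ln(30.5/14.4)] = 60.5 J/K.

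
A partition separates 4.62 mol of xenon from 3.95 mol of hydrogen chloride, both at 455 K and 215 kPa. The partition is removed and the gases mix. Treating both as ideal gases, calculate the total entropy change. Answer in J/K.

Mole fractions: x_A = 4.62/8.57 = 0.539, x_B = 0.461.
ΔS_mix = −R(n_A ln x_A + n_B ln x_B) = −8.314 × (4.62 ln 0.539 + 3.95 ln 0.461) = 49.2 J/K.

ΔS_mix = 49.2 J/K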